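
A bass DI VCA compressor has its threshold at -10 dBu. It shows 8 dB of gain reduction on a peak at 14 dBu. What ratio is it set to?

1.5:1

Input overshoot = 14 − (-10) = 24 dB.
Output overshoot = 24 − 8 = 16 dB.
Ratio = input overshoot / output overshoot = 24 / 16 = 1.5.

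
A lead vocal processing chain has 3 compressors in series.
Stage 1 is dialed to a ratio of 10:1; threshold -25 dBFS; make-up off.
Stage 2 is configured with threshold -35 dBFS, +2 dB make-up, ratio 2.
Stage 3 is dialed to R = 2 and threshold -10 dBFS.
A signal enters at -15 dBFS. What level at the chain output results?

Stage 1: 10 dB above -25 dBFS, reduced 10:1 to 1 dB above → -24 dBFS.
Stage 2: overshoot 11 dB → 11/2 = 5.5 dB → -29.5 dBFS; +2 dB make-up → -27.5 dBFS.
Stage 3: -27.5 dBFS is at or below the -10 dBFS threshold — no compression; output -27.5 dBFS.

-27.5 dBFS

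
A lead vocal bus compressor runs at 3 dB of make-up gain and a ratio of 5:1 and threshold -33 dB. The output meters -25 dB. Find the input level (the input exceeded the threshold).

Before make-up, the level was -25 − 3 = -28 dB.
Post-compression overshoot = -28 − (-33) = 5 dB.
Undo the ratio: input overshoot = 5 × 5 = 25 dB, giving input = -8 dB.

-8 dB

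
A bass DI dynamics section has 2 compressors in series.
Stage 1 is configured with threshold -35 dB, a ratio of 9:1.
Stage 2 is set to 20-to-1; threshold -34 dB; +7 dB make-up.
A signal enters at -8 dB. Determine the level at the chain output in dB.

-26.9 dB

Stage 1: overshoot 27 dB → 27/9 = 3 dB → -32 dB.
Stage 2: 2 dB above -34 dB, reduced 20:1 to 0.1 dB above → -33.9 dB; +7 dB make-up → -26.9 dB.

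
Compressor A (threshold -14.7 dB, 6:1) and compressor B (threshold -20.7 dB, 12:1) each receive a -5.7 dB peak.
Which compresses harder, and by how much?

A: GR = 9 − 9/6 = 7.5 dB.
B: GR = 15 − 15/12 = 13.75 dB.
B applies 6.25 dB more gain reduction.

B, by 6.25 dB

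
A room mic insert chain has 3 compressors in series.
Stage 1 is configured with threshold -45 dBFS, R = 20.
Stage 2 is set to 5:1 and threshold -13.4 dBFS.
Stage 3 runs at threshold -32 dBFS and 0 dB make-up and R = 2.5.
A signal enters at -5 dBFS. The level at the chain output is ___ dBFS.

Stage 1: 40 dB above -45 dBFS, reduced 20:1 to 2 dB above → -43 dBFS.
Stage 2: -43 dBFS ≤ -13.4 dBFS, so stage 2 doesn't engage; output -43 dBFS.
Stage 3: below threshold (-43 ≤ -32); passes unchanged; output -43 dBFS.

-43 dBFS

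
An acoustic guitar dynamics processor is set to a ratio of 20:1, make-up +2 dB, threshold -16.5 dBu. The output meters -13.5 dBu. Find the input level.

Before make-up, the level was -13.5 − 2 = -15.5 dBu.
The compressed level sits -15.5 − (-16.5) = 1 dB over threshold.
Undo the ratio: input overshoot = 1 × 20 = 20 dB, giving input = 3.5 dBu.

3.5 dBu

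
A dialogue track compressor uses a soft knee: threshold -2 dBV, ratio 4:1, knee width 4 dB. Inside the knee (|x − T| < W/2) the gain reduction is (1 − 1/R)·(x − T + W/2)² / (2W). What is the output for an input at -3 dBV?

-3.09375 dBV

x − T + W/2 = -3 − (-2) + 2 = 1.
GR = (1 − 1/4) × 1² / 8 = 0.75 × 1 / 8 = 0.09375 dB.
Output = -3 − 0.09375 = -3.09375 dBV.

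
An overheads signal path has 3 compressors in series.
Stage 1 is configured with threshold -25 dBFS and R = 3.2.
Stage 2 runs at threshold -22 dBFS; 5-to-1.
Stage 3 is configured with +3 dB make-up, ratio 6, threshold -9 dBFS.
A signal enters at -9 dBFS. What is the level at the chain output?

-18.6 dBFS

Stage 1: overshoot 16 dB → 16/3.2 = 5 dB → -20 dBFS.
Stage 2: overshoot 2 dB → 2/5 = 0.4 dB → -21.6 dBFS.
Stage 3: -21.6 dBFS is at or below the -9 dBFS threshold — no compression; make-up brings it to -18.6 dBFS.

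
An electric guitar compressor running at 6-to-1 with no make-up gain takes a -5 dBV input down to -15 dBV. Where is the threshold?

Gain reduction = -5 − (-15) = 10 dB; output overshoot = GR / (R − 1) = 10 / 5 = 2 dB.
Threshold = output − output overshoot = -15 − 2 = -17 dBV.

-17 dBV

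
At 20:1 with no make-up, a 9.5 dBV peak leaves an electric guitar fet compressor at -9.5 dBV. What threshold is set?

Gain reduction = 9.5 − (-9.5) = 19 dB; output overshoot = GR / (R − 1) = 19 / 19 = 1 dB.
Threshold = output − output overshoot = -9.5 − 1 = -10.5 dBV.

-10.5 dBV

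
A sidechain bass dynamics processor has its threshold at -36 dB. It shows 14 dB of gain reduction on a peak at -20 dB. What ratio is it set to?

8:1

Input overshoot = -20 − (-36) = 16 dB.
Output overshoot = 16 − 14 = 2 dB.
Ratio = input overshoot / output overshoot = 16 / 2 = 8.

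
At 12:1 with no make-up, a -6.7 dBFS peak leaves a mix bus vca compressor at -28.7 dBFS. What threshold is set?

Gain reduction = -6.7 − (-28.7) = 22 dB; output overshoot = GR / (R − 1) = 22 / 11 = 2 dB.
Threshold = output − output overshoot = -28.7 − 2 = -30.7 dBFS.

-30.7 dBFS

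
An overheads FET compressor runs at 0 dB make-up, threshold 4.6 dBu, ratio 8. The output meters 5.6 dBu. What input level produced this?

That's 1 dB above the 4.6 dBu threshold.
Before 8:1 compression the overshoot was 1 × 8 = 8 dB, so input = 4.6 + 8 = 12.6 dBu.

12.6 dBu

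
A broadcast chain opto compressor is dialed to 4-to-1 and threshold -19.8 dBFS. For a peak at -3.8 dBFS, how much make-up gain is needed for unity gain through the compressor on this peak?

The peak compresses to -19.8 + 16/4 = -15.8 dBFS.
To reach -3.8 dBFS requires -3.8 − (-15.8) = 12 dB of make-up.

12 dB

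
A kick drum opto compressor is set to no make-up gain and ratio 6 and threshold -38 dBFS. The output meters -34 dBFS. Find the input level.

-14 dBFS

That's 4 dB above the -38 dBFS threshold.
Input overshoot = R × output overshoot = 24 dB → input = -38 + 24 = -14 dBFS.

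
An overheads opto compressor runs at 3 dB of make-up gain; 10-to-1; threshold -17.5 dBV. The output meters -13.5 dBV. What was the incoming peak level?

-7.5 dBV

Remove make-up: -13.5 − 3 = -16.5 dBV.
Post-compression overshoot = -16.5 − (-17.5) = 1 dB.
Undo the ratio: input overshoot = 1 × 10 = 10 dB, giving input = -7.5 dBV.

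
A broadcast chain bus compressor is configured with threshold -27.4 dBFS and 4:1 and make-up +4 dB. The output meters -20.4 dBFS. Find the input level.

Stripping the +4 dB make-up gives -24.4 dBFS at the gain stage.
Post-compression overshoot = -24.4 − (-27.4) = 3 dB.
Before 4:1 compression the overshoot was 3 × 4 = 12 dB, so input = -27.4 + 12 = -15.4 dBFS.

-15.4 dBFS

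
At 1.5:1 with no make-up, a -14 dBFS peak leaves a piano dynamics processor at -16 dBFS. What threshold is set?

Let T be the threshold. Output overshoot = (input overshoot)/R, so -16 − T = (-14 − T)/1.5.
1.5·(-16 − T) = -14 − T → 0.5·T = -24 − (-14) = -10.
T = -10/0.5 = -20 dBFS.

-20 dBFS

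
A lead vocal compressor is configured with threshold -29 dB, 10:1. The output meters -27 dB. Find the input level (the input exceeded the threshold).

-9 dB

That's 2 dB above the -29 dB threshold.
Undo the ratio: input overshoot = 2 × 10 = 20 dB, giving input = -9 dB.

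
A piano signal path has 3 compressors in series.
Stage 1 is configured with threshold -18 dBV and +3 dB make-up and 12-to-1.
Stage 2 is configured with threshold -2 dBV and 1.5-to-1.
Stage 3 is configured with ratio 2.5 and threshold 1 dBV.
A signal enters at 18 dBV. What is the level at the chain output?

Stage 1: overshoot 36 dB → 36/12 = 3 dB → -15 dBV; +3 dB make-up → -12 dBV.
Stage 2: -12 dBV ≤ -2 dBV, so stage 2 doesn't engage; output -12 dBV.
Stage 3: -12 dBV is at or below the 1 dBV threshold — no compression; output -12 dBV.

-12 dBV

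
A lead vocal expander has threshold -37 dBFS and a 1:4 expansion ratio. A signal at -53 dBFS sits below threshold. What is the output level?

Undershoot = (-37) − (-53) = 16 dB.
At 1:4, that expands to 64 dB under threshold.
Output = -37 − 64 = -101 dBFS.

-101 dBFS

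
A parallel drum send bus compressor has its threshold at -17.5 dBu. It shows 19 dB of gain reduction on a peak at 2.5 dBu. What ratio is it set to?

20:1

Input overshoot = 2.5 − (-17.5) = 20 dB.
Output overshoot = 20 − 19 = 1 dB.
Ratio = input overshoot / output overshoot = 20 / 1 = 20.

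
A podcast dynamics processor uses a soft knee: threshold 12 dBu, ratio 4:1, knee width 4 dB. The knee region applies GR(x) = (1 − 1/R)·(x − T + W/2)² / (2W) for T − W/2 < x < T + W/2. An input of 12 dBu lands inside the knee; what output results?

x − T + W/2 = 12 − 12 + 2 = 2.
GR = (1 − 1/4) × 2² / 8 = 0.75 × 4 / 8 = 0.375 dB.
Output = 12 − 0.375 = 11.625 dBu.

11.625 dBu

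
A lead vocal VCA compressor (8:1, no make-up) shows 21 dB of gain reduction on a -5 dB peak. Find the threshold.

-29 dB

Input is 24 dB above T (since output overshoot × R = input overshoot: (-26 − T)·8 = -5 − T gives T = -29 dB).
Check: -29 + (-5 − (-29))/8 = -29 + 3 = -26 dB. ✓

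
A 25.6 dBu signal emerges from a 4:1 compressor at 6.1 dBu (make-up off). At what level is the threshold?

Let T be the threshold. Output overshoot = (input overshoot)/R, so 6.1 − T = (25.6 − T)/4.
4·(6.1 − T) = 25.6 − T → 3·T = 24.4 − 25.6 = -1.2.
T = -1.2/3 = -0.4 dBu.

-0.4 dBu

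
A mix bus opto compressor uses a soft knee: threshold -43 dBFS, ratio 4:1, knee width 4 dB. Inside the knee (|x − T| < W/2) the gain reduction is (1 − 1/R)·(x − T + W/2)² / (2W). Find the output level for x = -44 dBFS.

x − T + W/2 = -44 − (-43) + 2 = 1.
GR = (1 − 1/4) × 1² / 8 = 0.75 × 1 / 8 = 0.09375 dB.
Output = -44 − 0.09375 = -44.09375 dBFS.

-44.09375 dBFS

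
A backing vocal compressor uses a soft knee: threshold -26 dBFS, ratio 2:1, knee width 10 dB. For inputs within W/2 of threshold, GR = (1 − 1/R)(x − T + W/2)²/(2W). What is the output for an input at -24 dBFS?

x − T + W/2 = -24 − (-26) + 5 = 7.
GR = (1 − 1/2) × 7² / 20 = 0.5 × 49 / 20 = 1.225 dB.
Output = -24 − 1.225 = -25.225 dBFS.

-25.225 dBFS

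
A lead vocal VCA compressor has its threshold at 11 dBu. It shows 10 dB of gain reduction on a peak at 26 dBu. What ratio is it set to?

3:1

Input overshoot = 26 − 11 = 15 dB.
Output overshoot = 15 − 10 = 5 dB.
Ratio = input overshoot / output overshoot = 15 / 5 = 3.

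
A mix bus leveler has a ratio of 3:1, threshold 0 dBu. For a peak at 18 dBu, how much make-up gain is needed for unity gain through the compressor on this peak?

12 dB

Overshoot 18 dB → 18/3 = 6 dB after compression, so the compressed level is 0 + 6 = 6 dBu.
Make-up = target − compressed = 18 − 6 = 12 dB.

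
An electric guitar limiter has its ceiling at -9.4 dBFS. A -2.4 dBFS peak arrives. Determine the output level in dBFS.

-9.4 dBFS

At ∞:1, everything above -9.4 dBFS is held at the ceiling.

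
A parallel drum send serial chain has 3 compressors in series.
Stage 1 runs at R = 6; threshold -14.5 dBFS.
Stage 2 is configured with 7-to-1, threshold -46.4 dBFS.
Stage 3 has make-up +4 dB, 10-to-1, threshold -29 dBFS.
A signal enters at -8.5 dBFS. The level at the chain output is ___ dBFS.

-37.7 dBFS

Stage 1: -8.5 dBFS is 6 dB over -14.5 dBFS; at 6:1 that becomes 1 dB over, giving -13.5 dBFS.
Stage 2: -13.5 dBFS is 32.9 dB over -46.4 dBFS; at 7:1 that becomes 4.7 dB over, giving -41.7 dBFS.
Stage 3: -41.7 dBFS is at or below the -29 dBFS threshold — no compression; make-up brings it to -37.7 dBFS.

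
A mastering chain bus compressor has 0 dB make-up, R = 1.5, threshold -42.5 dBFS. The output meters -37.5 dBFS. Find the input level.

Post-compression overshoot = -37.5 − (-42.5) = 5 dB.
Undo the ratio: input overshoot = 5 × 1.5 = 7.5 dB, giving input = -35 dBFS.

-35 dBFS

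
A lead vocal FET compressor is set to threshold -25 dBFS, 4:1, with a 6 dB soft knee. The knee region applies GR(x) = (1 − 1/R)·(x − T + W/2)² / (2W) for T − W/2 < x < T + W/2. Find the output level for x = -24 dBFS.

x − T + W/2 = -24 − (-25) + 3 = 4.
GR = (1 − 1/4) × 4² / 12 = 0.75 × 16 / 12 = 1 dB.
Output = -24 − 1 = -25 dBFS.

-25 dBFS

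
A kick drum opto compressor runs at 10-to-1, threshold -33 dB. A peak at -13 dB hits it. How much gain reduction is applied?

18 dB

-13 dB exceeds the threshold by 20 dB.
After 10:1 compression the overshoot becomes 20/10 = 2 dB.
Gain reduction = 20 − 2 = 18 dB.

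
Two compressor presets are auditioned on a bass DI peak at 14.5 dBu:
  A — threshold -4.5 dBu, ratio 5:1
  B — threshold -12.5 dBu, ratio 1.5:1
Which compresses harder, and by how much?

A: GR = 19 − 19/5 = 15.2 dB.
B: GR = 27 − 27/1.5 = 9 dB.
A reduces 6.2 dB more.

A, by 6.2 dB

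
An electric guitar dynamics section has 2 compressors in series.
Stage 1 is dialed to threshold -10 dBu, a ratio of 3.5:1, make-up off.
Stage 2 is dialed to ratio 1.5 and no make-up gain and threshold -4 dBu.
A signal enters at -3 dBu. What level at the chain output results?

Stage 1: overshoot 7 dB → 7/3.5 = 2 dB → -8 dBu.
Stage 2: -8 dBu ≤ -4 dBu, so stage 2 doesn't engage; output -8 dBu.

-8 dBu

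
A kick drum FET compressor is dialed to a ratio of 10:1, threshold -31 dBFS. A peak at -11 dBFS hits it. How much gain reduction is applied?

18 dB

The signal is 20 dB above threshold.
A 10:1 ratio leaves 2 dB of that excess.
So the signal is attenuated by 20 − 2 = 18 dB.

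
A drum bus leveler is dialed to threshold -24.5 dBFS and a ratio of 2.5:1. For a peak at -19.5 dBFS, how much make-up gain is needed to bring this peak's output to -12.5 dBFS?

10 dB

The peak compresses to -24.5 + 5/2.5 = -22.5 dBFS.
To reach -12.5 dBFS requires -12.5 − (-22.5) = 10 dB of make-up.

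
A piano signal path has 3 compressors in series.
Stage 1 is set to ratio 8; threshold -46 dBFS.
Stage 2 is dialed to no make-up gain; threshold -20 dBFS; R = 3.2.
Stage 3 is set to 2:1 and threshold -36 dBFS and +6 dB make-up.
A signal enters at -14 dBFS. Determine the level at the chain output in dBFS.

-36 dBFS

Stage 1: -14 dBFS is 32 dB over -46 dBFS; at 8:1 that becomes 4 dB over, giving -42 dBFS.
Stage 2: -42 dBFS is at or below the -20 dBFS threshold — no compression; output -42 dBFS.
Stage 3: -42 dBFS is at or below the -36 dBFS threshold — no compression; make-up brings it to -36 dBFS.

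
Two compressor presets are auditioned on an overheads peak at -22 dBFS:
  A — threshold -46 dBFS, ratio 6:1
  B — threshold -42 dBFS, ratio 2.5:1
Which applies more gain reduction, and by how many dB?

A, by 8 dB

A: overshoot 24 dB → output overshoot 4 dB → GR 20 dB.
B: overshoot 20 dB → output overshoot 8 dB → GR 12 dB.
A reduces 8 dB more.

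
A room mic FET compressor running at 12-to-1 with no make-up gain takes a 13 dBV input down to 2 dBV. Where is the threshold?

1 dBV

Let T be the threshold. Output overshoot = (input overshoot)/R, so 2 − T = (13 − T)/12.
12·(2 − T) = 13 − T → 11·T = 24 − 13 = 11.
T = 11/11 = 1 dBV.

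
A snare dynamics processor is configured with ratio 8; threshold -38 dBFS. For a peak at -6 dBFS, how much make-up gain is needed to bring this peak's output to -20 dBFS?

14 dB

Overshoot 32 dB → 32/8 = 4 dB after compression, so the compressed level is -38 + 4 = -34 dBFS.
Make-up = target − compressed = -20 − (-34) = 14 dB.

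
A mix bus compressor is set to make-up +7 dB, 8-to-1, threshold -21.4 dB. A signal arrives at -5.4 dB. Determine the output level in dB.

The input is 16 dB above the -21.4 dB threshold.
At 8:1 the overshoot is divided by 8, leaving 2 dB above threshold.
Output = -21.4 + 2 = -19.4 dB; make-up adds 7 dB, giving -12.4 dB.

-12.4 dB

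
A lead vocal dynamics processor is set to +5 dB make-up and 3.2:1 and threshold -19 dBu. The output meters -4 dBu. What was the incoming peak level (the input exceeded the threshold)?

Remove make-up: -4 − 5 = -9 dBu.
Post-compression overshoot = -9 − (-19) = 10 dB.
Input overshoot = R × output overshoot = 32 dB → input = -19 + 32 = 13 dBu.

13 dBu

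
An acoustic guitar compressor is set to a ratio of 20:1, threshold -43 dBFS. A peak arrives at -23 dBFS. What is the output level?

-42 dBFS

Overshoot: -23 − (-43) = 20 dB.
20:1 compression reduces that to 20/20 = 1 dB over.
So the level is -43 + 1 = -42 dBFS.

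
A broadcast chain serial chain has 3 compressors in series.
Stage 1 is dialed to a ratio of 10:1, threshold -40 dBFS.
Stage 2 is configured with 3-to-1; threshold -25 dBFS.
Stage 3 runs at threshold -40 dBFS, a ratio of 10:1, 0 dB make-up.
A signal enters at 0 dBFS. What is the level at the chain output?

-39.6 dBFS

Stage 1: 0 dBFS is 40 dB over -40 dBFS; at 10:1 that becomes 4 dB over, giving -36 dBFS.
Stage 2: -36 dBFS is at or below the -25 dBFS threshold — no compression; output -36 dBFS.
Stage 3: -36 dBFS is 4 dB over -40 dBFS; at 10:1 that becomes 0.4 dB over, giving -39.6 dBFS.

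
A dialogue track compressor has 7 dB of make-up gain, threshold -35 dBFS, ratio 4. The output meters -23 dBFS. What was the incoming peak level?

-15 dBFS

Stripping the +7 dB make-up gives -30 dBFS at the gain stage.
The compressed level sits -30 − (-35) = 5 dB over threshold.
Undo the ratio: input overshoot = 5 × 4 = 20 dB, giving input = -15 dBFS.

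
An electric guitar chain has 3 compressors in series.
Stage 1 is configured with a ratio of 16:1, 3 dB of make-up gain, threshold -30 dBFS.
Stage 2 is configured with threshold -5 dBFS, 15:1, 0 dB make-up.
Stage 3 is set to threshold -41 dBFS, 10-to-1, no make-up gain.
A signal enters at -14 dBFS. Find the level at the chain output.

-39.5 dBFS

Stage 1: 16 dB above -30 dBFS, reduced 16:1 to 1 dB above → -29 dBFS; +3 dB make-up → -26 dBFS.
Stage 2: -26 dBFS ≤ -5 dBFS, so stage 2 doesn't engage; output -26 dBFS.
Stage 3: 15 dB above -41 dBFS, reduced 10:1 to 1.5 dB above → -39.5 dBFS.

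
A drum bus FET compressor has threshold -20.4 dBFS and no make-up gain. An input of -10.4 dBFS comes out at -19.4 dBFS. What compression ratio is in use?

10:1

Input overshoot = -10.4 − (-20.4) = 10 dB; output overshoot = -19.4 − (-20.4) = 1 dB.
Ratio = 10 / 1 = 10.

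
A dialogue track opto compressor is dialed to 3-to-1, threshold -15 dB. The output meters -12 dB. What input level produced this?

-6 dB

The compressed level sits -12 − (-15) = 3 dB over threshold.
Input overshoot = R × output overshoot = 9 dB → input = -15 + 9 = -6 dB.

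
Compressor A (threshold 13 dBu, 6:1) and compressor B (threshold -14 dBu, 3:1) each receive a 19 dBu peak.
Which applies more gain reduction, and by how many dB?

A: 6 dB over, compressed to 1 dB over, so 5 dB of GR.
B: 33 dB over, compressed to 11 dB over, so 22 dB of GR.
Difference: 17 dB in favour of B.

B, by 17 dB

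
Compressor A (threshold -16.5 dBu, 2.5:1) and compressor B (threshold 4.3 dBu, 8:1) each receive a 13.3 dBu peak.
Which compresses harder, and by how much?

A: 29.8 dB over, compressed to 11.92 dB over, so 17.88 dB of GR.
B: 9 dB over, compressed to 1.125 dB over, so 7.875 dB of GR.
Difference: 10.005 dB in favour of A.

A, by 10.005 dB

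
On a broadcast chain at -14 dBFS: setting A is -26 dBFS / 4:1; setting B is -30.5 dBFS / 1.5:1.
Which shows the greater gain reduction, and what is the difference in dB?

A: GR = 12 − 12/4 = 9 dB.
B: GR = 16.5 − 16.5/1.5 = 5.5 dB.
A reduces 3.5 dB more.

A, by 3.5 dB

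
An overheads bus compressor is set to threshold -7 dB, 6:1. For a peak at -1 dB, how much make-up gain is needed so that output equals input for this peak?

5 dB

The peak compresses to -7 + 6/6 = -6 dB.
To reach -1 dB requires -1 − (-6) = 5 dB of make-up.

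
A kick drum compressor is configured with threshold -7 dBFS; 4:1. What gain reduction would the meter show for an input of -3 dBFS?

3 dB

-3 dBFS exceeds the threshold by 4 dB.
A 4:1 ratio leaves 1 dB of that excess.
GR = overshoot in − overshoot out = 4 − 1 = 3 dB.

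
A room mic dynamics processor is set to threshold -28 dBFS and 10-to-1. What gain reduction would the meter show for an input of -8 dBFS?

The signal is 20 dB above threshold.
At 10:1, output sits 20/10 = 2 dB above threshold.
So the signal is attenuated by 20 − 2 = 18 dB.

18 dB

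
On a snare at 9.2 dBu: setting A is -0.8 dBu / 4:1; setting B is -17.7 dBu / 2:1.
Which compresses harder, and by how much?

A: 10 dB over, compressed to 2.5 dB over, so 7.5 dB of GR.
B: 26.9 dB over, compressed to 13.45 dB over, so 13.45 dB of GR.
Difference: 5.95 dB in favour of B.

B, by 5.95 dB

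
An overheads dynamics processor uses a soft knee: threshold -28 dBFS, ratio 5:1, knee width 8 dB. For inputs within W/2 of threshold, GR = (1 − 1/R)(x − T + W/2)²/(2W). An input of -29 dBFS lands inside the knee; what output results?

-29.45 dBFS

x − T + W/2 = -29 − (-28) + 4 = 3.
GR = (1 − 1/5) × 3² / 16 = 0.8 × 9 / 16 = 0.45 dB.
Output = -29 − 0.45 = -29.45 dBFS.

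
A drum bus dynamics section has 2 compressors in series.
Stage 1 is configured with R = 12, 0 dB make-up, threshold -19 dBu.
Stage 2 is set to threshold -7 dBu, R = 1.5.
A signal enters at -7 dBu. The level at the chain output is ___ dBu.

Stage 1: overshoot 12 dB → 12/12 = 1 dB → -18 dBu.
Stage 2: below threshold (-18 ≤ -7); passes unchanged; output -18 dBu.

-18 dBu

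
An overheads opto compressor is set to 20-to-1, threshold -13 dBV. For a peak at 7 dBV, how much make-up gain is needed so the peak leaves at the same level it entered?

19 dB

The peak compresses to -13 + 20/20 = -12 dBV.
To reach 7 dBV requires 7 − (-12) = 19 dB of make-up.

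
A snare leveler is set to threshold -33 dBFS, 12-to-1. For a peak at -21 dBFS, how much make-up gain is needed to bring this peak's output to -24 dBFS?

The peak compresses to -33 + 12/12 = -32 dBFS.
To reach -24 dBFS requires -24 − (-32) = 8 dB of make-up.

8 dB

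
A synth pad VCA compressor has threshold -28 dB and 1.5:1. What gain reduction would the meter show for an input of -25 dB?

1 dB

Overshoot = -25 − (-28) = 3 dB.
After 1.5:1 compression the overshoot becomes 3/1.5 = 2 dB.
So the signal is attenuated by 3 − 2 = 1 dB.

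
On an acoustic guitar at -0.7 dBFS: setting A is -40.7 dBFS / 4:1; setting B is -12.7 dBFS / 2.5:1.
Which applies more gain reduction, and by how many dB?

A: GR = 40 − 40/4 = 30 dB.
B: GR = 12 − 12/2.5 = 7.2 dB.
A applies 22.8 dB more gain reduction.

A, by 22.8 dB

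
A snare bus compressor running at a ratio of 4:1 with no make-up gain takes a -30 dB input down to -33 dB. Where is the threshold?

Let T be the threshold. Output overshoot = (input overshoot)/R, so -33 − T = (-30 − T)/4.
4·(-33 − T) = -30 − T → 3·T = -132 − (-30) = -102.
T = -102/3 = -34 dB.

-34 dB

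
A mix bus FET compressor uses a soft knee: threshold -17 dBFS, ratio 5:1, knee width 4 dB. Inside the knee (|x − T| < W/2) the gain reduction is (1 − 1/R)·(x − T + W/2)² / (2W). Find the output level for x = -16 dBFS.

x − T + W/2 = -16 − (-17) + 2 = 3.
GR = (1 − 1/5) × 3² / 8 = 0.8 × 9 / 8 = 0.9 dB.
Output = -16 − 0.9 = -16.9 dBFS.

-16.9 dBFS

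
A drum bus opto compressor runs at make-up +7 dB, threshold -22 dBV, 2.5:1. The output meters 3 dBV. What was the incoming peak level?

Stripping the +7 dB make-up gives -4 dBV at the gain stage.
The compressed level sits -4 − (-22) = 18 dB over threshold.
Input overshoot = R × output overshoot = 45 dB → input = -22 + 45 = 23 dBV.

23 dBV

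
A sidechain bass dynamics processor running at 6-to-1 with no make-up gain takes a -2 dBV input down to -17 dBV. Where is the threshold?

-20 dBV

Let T be the threshold. Output overshoot = (input overshoot)/R, so -17 − T = (-2 − T)/6.
6·(-17 − T) = -2 − T → 5·T = -102 − (-2) = -100.
T = -100/5 = -20 dBV.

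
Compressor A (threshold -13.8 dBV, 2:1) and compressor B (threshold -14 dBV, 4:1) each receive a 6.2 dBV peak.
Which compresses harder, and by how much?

B, by 5.15 dB

A: GR = 20 − 20/2 = 10 dB.
B: GR = 20.2 − 20.2/4 = 15.15 dB.
B reduces 5.15 dB more.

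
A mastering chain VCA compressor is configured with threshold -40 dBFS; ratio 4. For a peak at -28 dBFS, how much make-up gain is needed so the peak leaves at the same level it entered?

The peak compresses to -40 + 12/4 = -37 dBFS.
To reach -28 dBFS requires -28 − (-37) = 9 dB of make-up.

9 dB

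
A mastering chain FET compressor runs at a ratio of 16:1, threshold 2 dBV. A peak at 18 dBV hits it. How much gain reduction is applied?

15 dB

Overshoot = 18 − 2 = 16 dB.
A 16:1 ratio leaves 1 dB of that excess.
Gain reduction = 16 − 1 = 15 dB.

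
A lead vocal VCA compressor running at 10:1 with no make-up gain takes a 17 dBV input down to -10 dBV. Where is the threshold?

Input is 30 dB above T (since output overshoot × R = input overshoot: (-10 − T)·10 = 17 − T gives T = -13 dBV).
Check: -13 + (17 − (-13))/10 = -13 + 3 = -10 dBV. ✓

-13 dBV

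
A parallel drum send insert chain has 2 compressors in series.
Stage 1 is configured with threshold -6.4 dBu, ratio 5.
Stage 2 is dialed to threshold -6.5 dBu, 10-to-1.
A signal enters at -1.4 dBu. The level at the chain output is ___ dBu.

Stage 1: overshoot 5 dB → 5/5 = 1 dB → -5.4 dBu.
Stage 2: overshoot 1.1 dB → 1.1/10 = 0.11 dB → -6.39 dBu.

-6.39 dBu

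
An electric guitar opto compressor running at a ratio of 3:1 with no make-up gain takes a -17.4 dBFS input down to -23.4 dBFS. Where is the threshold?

-26.4 dBFS

Let T be the threshold. Output overshoot = (input overshoot)/R, so -23.4 − T = (-17.4 − T)/3.
3·(-23.4 − T) = -17.4 − T → 2·T = -70.2 − (-17.4) = -52.8.
T = -52.8/2 = -26.4 dBFS.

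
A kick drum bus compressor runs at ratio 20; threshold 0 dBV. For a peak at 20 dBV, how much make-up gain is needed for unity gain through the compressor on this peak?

19 dB

Overshoot 20 dB → 20/20 = 1 dB after compression, so the compressed level is 0 + 1 = 1 dBV.
Make-up = target − compressed = 20 − 1 = 19 dB.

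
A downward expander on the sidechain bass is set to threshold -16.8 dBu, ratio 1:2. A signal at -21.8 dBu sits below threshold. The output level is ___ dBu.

Below threshold, a 1:2 expander applies gain = (2−1)×(T − x) of attenuation.
(2−1) × 5 = 5 dB, so output = -21.8 − 5 = -26.8 dBu.

-26.8 dBu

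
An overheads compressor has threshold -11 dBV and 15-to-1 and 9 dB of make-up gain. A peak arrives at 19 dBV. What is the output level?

0 dBV

19 dBV sits 30 dB over threshold.
15:1 compression reduces that to 30/15 = 2 dB over.
Output = -11 + 2 = -9 dBV; make-up adds 9 dB, giving 0 dBV.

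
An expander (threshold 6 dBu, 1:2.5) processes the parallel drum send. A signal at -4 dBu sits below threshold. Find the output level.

-19 dBu

Undershoot = 6 − (-4) = 10 dB.
At 1:2.5, that expands to 25 dB under threshold.
Output = 6 − 25 = -19 dBu.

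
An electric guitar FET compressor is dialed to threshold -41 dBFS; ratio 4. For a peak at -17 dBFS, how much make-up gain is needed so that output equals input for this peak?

18 dB

Overshoot 24 dB → 24/4 = 6 dB after compression, so the compressed level is -41 + 6 = -35 dBFS.
Make-up = target − compressed = -17 − (-35) = 18 dB.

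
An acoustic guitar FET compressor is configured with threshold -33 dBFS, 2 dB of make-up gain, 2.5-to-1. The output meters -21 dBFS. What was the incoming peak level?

Stripping the +2 dB make-up gives -23 dBFS at the gain stage.
Post-compression overshoot = -23 − (-33) = 10 dB.
Undo the ratio: input overshoot = 10 × 2.5 = 25 dB, giving input = -8 dBFS.

-8 dBFS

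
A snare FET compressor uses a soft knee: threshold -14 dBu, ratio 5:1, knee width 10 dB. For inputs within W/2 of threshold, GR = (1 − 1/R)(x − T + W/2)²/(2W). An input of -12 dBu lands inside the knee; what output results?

-13.96 dBu

x − T + W/2 = -12 − (-14) + 5 = 7.
GR = (1 − 1/5) × 7² / 20 = 0.8 × 49 / 20 = 1.96 dB.
Output = -12 − 1.96 = -13.96 dBu.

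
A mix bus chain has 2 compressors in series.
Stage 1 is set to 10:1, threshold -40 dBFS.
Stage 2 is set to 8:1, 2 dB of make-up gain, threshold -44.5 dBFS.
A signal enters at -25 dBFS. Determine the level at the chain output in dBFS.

Stage 1: 15 dB above -40 dBFS, reduced 10:1 to 1.5 dB above → -38.5 dBFS.
Stage 2: 6 dB above -44.5 dBFS, reduced 8:1 to 0.75 dB above → -43.75 dBFS; +2 dB make-up → -41.75 dBFS.

-41.75 dBFS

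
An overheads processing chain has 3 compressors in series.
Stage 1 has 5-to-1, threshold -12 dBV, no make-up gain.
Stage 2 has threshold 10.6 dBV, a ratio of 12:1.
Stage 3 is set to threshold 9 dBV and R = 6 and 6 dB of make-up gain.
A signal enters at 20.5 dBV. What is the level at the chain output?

Stage 1: overshoot 32.5 dB → 32.5/5 = 6.5 dB → -5.5 dBV.
Stage 2: -5.5 dBV ≤ 10.6 dBV, so stage 2 doesn't engage; output -5.5 dBV.
Stage 3: below threshold (-5.5 ≤ 9); passes unchanged; make-up brings it to 0.5 dBV.

0.5 dBV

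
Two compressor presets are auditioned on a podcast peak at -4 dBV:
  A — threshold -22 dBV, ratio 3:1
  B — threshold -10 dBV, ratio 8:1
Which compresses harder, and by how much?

A, by 6.75 dB

A: 18 dB over, compressed to 6 dB over, so 12 dB of GR.
B: 6 dB over, compressed to 0.75 dB over, so 5.25 dB of GR.
Difference: 6.75 dB in favour of A.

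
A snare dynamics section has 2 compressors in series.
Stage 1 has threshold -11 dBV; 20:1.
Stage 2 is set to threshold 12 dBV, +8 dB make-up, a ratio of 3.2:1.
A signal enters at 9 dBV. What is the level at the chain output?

Stage 1: 9 dBV is 20 dB over -11 dBV; at 20:1 that becomes 1 dB over, giving -10 dBV.
Stage 2: -10 dBV is at or below the 12 dBV threshold — no compression; make-up brings it to -2 dBV.

-2 dBV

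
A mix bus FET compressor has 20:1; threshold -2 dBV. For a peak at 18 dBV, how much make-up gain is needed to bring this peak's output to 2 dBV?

3 dB

The peak compresses to -2 + 20/20 = -1 dBV.
To reach 2 dBV requires 2 − (-1) = 3 dB of make-up.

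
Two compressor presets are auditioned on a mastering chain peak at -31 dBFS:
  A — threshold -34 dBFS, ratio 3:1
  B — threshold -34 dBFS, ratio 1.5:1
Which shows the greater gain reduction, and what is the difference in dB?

A: overshoot 3 dB → output overshoot 1 dB → GR 2 dB.
B: overshoot 3 dB → output overshoot 2 dB → GR 1 dB.
Difference: 1 dB in favour of A.

A, by 1 dB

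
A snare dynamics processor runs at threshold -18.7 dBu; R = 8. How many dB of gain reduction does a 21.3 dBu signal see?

Overshoot = 21.3 − (-18.7) = 40 dB.
A 8:1 ratio leaves 5 dB of that excess.
So the signal is attenuated by 40 − 5 = 35 dB.

35 dB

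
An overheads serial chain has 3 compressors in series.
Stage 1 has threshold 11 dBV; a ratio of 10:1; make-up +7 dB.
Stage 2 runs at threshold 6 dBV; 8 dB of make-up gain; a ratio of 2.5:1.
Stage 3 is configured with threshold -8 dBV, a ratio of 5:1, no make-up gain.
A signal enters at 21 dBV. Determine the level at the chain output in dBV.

-2.56 dBV

Stage 1: 10 dB above 11 dBV, reduced 10:1 to 1 dB above → 12 dBV; +7 dB make-up → 19 dBV.
Stage 2: 19 dBV is 13 dB over 6 dBV; at 2.5:1 that becomes 5.2 dB over, giving 11.2 dBV; +8 dB make-up → 19.2 dBV.
Stage 3: 27.2 dB above -8 dBV, reduced 5:1 to 5.44 dB above → -2.56 dBV.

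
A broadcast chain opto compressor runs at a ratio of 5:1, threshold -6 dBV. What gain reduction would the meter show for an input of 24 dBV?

Overshoot = 24 − (-6) = 30 dB.
At 5:1, output sits 30/5 = 6 dB above threshold.
Gain reduction = 30 − 6 = 24 dB.

24 dB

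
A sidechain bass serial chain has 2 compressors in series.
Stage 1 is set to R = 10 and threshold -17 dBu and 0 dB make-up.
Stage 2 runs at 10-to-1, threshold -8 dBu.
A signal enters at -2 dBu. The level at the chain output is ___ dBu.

-15.5 dBu

Stage 1: -2 dBu is 15 dB over -17 dBu; at 10:1 that becomes 1.5 dB over, giving -15.5 dBu.
Stage 2: below threshold (-15.5 ≤ -8); passes unchanged; output -15.5 dBu.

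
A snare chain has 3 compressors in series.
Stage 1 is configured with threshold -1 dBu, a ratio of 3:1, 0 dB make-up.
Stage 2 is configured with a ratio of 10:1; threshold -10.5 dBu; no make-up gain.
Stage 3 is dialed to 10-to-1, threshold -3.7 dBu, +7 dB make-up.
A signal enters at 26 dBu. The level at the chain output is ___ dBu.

Stage 1: 27 dB above -1 dBu, reduced 3:1 to 9 dB above → 8 dBu.
Stage 2: overshoot 18.5 dB → 18.5/10 = 1.85 dB → -8.65 dBu.
Stage 3: -8.65 dBu ≤ -3.7 dBu, so stage 3 doesn't engage; make-up brings it to -1.65 dBu.

-1.65 dBu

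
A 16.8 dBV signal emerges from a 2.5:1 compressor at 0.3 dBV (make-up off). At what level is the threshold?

Input is 27.5 dB above T (since output overshoot × R = input overshoot: (0.3 − T)·2.5 = 16.8 − T gives T = -10.7 dBV).
Check: -10.7 + (16.8 − (-10.7))/2.5 = -10.7 + 11 = 0.3 dBV. ✓

-10.7 dBV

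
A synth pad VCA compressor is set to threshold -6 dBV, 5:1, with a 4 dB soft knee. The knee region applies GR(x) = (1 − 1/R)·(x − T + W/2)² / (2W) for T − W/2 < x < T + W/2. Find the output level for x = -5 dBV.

-5.9 dBV

x − T + W/2 = -5 − (-6) + 2 = 3.
GR = (1 − 1/5) × 3² / 8 = 0.8 × 9 / 8 = 0.9 dB.
Output = -5 − 0.9 = -5.9 dBV.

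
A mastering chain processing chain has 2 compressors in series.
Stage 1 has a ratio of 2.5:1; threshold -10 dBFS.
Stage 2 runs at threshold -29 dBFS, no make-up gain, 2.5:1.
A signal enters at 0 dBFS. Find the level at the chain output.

-19.8 dBFS

Stage 1: overshoot 10 dB → 10/2.5 = 4 dB → -6 dBFS.
Stage 2: overshoot 23 dB → 23/2.5 = 9.2 dB → -19.8 dBFS.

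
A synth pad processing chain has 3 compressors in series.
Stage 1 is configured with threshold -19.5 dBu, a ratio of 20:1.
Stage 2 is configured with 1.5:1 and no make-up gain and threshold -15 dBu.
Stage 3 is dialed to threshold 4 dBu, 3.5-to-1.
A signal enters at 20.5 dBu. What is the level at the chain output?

Stage 1: 40 dB above -19.5 dBu, reduced 20:1 to 2 dB above → -17.5 dBu.
Stage 2: below threshold (-17.5 ≤ -15); passes unchanged; output -17.5 dBu.
Stage 3: -17.5 dBu is at or below the 4 dBu threshold — no compression; output -17.5 dBu.

-17.5 dBu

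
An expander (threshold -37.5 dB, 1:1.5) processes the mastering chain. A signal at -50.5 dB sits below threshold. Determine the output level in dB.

-57 dB

Undershoot = (-37.5) − (-50.5) = 13 dB.
At 1:1.5, that expands to 19.5 dB under threshold.
Output = -37.5 − 19.5 = -57 dB.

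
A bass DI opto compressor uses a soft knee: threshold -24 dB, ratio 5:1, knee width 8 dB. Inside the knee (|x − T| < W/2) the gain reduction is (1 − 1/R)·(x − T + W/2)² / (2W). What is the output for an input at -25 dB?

x − T + W/2 = -25 − (-24) + 4 = 3.
GR = (1 − 1/5) × 3² / 16 = 0.8 × 9 / 16 = 0.45 dB.
Output = -25 − 0.45 = -25.45 dB.

-25.45 dB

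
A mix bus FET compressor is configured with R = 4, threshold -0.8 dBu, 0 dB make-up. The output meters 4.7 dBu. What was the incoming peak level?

21.2 dBu

That's 5.5 dB above the -0.8 dBu threshold.
Undo the ratio: input overshoot = 5.5 × 4 = 22 dB, giving input = 21.2 dBu.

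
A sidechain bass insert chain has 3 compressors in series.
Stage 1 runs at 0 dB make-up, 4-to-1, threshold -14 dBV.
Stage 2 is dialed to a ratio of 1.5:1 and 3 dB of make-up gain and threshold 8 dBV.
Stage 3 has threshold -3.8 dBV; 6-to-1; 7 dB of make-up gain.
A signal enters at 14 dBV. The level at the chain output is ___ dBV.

Stage 1: overshoot 28 dB → 28/4 = 7 dB → -7 dBV.
Stage 2: below threshold (-7 ≤ 8); passes unchanged; make-up brings it to -4 dBV.
Stage 3: below threshold (-4 ≤ -3.8); passes unchanged; make-up brings it to 3 dBV.

3 dBV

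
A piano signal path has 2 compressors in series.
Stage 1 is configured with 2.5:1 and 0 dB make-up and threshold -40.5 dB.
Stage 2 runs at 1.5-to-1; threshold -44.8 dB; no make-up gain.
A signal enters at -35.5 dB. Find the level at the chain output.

-40.6 dB

Stage 1: -35.5 dB is 5 dB over -40.5 dB; at 2.5:1 that becomes 2 dB over, giving -38.5 dB.
Stage 2: -38.5 dB is 6.3 dB over -44.8 dB; at 1.5:1 that becomes 4.2 dB over, giving -40.6 dB.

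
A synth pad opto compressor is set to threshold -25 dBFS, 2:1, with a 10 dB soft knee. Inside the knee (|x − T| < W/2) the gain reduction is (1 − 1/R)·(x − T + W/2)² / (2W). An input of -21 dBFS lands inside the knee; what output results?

x − T + W/2 = -21 − (-25) + 5 = 9.
GR = (1 − 1/2) × 9² / 20 = 0.5 × 81 / 20 = 2.025 dB.
Output = -21 − 2.025 = -23.025 dBFS.

-23.025 dBFS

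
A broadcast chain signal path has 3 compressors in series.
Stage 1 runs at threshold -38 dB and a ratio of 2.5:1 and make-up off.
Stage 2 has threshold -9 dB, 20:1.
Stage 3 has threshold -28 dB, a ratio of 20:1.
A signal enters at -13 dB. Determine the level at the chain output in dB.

-28 dB

Stage 1: -13 dB is 25 dB over -38 dB; at 2.5:1 that becomes 10 dB over, giving -28 dB.
Stage 2: -28 dB ≤ -9 dB, so stage 2 doesn't engage; output -28 dB.
Stage 3: -28 dB is at or below the -28 dB threshold — no compression; output -28 dB.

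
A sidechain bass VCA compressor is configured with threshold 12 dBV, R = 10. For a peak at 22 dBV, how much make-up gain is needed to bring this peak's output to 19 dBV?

6 dB

Overshoot 10 dB → 10/10 = 1 dB after compression, so the compressed level is 12 + 1 = 13 dBV.
Make-up = target − compressed = 19 − 13 = 6 dB.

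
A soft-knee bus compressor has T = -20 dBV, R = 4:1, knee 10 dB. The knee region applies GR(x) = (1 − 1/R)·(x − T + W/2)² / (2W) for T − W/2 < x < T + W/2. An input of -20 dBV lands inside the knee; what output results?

-20.9375 dBV

x − T + W/2 = -20 − (-20) + 5 = 5.
GR = (1 − 1/4) × 5² / 20 = 0.75 × 25 / 20 = 0.9375 dB.
Output = -20 − 0.9375 = -20.9375 dBV.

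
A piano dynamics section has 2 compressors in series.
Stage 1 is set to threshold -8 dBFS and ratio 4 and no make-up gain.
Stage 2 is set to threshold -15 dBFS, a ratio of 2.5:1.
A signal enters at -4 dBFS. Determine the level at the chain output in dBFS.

Stage 1: 4 dB above -8 dBFS, reduced 4:1 to 1 dB above → -7 dBFS.
Stage 2: 8 dB above -15 dBFS, reduced 2.5:1 to 3.2 dB above → -11.8 dBFS.

-11.8 dBFS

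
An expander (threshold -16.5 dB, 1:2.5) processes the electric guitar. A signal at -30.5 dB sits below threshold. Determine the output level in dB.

-51.5 dB

The input is 14 dB below the -16.5 dB threshold.
A 1:2.5 expander multiplies undershoot by 2.5: 14 × 2.5 = 35 dB below threshold.
Output = -16.5 − 35 = -51.5 dB.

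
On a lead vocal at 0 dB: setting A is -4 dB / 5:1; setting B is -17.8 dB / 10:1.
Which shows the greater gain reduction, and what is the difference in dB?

B, by 12.82 dB

A: GR = 4 − 4/5 = 3.2 dB.
B: GR = 17.8 − 17.8/10 = 16.02 dB.
Difference: 12.82 dB in favour of B.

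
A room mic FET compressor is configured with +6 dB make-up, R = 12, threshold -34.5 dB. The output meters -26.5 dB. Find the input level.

-10.5 dB

Before make-up, the level was -26.5 − 6 = -32.5 dB.
The compressed level sits -32.5 − (-34.5) = 2 dB over threshold.
Before 12:1 compression the overshoot was 2 × 12 = 24 dB, so input = -34.5 + 24 = -10.5 dB.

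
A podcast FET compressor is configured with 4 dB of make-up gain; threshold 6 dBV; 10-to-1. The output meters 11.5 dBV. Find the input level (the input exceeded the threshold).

Before make-up, the level was 11.5 − 4 = 7.5 dBV.
That's 1.5 dB above the 6 dBV threshold.
Before 10:1 compression the overshoot was 1.5 × 10 = 15 dB, so input = 6 + 15 = 21 dBV.

21 dBV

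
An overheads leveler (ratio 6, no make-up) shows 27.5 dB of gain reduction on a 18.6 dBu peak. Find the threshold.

Gain reduction = 18.6 − (-8.9) = 27.5 dB; output overshoot = GR / (R − 1) = 27.5 / 5 = 5.5 dB.
Threshold = output − output overshoot = -8.9 − 5.5 = -14.4 dBu.

-14.4 dBu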